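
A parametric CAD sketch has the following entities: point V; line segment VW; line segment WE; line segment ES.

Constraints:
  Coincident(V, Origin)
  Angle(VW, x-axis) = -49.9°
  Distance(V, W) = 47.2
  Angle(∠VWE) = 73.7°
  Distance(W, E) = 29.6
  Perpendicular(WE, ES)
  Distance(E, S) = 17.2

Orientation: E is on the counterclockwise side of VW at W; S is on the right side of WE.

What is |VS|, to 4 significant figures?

64.61

∠VWE = 73.7°, so WE runs at -49.9° + (180° − 73.7°) = 56.40° from the x-axis; with |WE| = 29.6, E = W + 29.6·(cos 56.40°, sin 56.40°) = (46.78, -11.45). WE ⟂ ES; with |ES| = 17.2 on the right of WE, S = E + 17.2·(0.8329, -0.5534) = (61.11, -20.97). Then |VS| = |S − V| = 64.61.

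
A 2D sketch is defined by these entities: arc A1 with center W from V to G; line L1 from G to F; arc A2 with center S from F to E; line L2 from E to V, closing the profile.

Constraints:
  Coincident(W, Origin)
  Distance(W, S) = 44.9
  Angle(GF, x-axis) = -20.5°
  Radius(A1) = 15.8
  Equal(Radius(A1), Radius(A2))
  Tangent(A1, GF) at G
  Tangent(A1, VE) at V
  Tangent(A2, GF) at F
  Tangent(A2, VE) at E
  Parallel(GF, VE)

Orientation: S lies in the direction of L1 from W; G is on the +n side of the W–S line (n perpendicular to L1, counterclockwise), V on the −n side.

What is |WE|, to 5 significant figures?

47.599

Tangency of A1 to both parallel lines with radius 15.8 puts G and V at W ± 15.8·n: G = (5.5333, 14.799), V = (-5.5333, -14.799). Equal radii place F and E the same way about S: F = S + 15.8·n = (47.590, -0.92489), E = S − 15.8·n = (36.523, -30.524). Then |WE| = |E − W| = 47.599.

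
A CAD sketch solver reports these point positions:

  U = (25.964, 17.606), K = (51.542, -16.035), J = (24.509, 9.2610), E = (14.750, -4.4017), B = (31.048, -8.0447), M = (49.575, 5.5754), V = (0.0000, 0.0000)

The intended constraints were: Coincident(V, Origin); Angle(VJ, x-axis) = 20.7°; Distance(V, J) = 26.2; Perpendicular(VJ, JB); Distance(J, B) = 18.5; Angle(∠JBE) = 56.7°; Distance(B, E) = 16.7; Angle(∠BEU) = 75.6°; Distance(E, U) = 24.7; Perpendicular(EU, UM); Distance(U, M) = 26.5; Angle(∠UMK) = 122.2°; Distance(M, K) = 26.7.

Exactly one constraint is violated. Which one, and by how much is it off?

Distance(M, K) = 26.7 — off by 5.00.

V = (0.00, 0.00) ✓; VJ at 20.70° ✓; |VJ| = 26.20 ✓; ∠(VJ, JB) = 90.00° ✓; |JB| = 18.50 ✓; ∠JBE = 56.70° ✓; |BE| = 16.70 ✓; ∠BEU = 75.60° ✓; |EU| = 24.70 ✓; ∠(EU, UM) = 90.00° ✓; |UM| = 26.50 ✓; ∠UMK = 122.2° ✓; |MK| = 21.70 ✗.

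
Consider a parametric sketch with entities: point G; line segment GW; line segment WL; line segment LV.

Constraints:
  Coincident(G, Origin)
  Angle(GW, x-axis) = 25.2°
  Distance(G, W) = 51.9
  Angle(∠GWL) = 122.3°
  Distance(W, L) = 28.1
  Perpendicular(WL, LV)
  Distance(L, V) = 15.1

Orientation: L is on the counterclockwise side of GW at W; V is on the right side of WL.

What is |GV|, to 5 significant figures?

81.208

G is at the origin; GW runs at 25.2° with length 51.9, so W = 51.9·(cos 25.2°, sin 25.2°) = (46.961, 22.098). ∠GWL = 122.3°, so WL runs at 25.2° + (180° − 122.3°) = 82.900° from the x-axis; with |WL| = 28.1, L = W + 28.1·(cos 82.900°, sin 82.900°) = (50.434, 49.982). WL ⟂ LV; with |LV| = 15.1 on the right of WL, V = L + 15.1·(0.99233, -0.12360) = (65.418, 48.116). Then |GV| = |V − G| = 81.208.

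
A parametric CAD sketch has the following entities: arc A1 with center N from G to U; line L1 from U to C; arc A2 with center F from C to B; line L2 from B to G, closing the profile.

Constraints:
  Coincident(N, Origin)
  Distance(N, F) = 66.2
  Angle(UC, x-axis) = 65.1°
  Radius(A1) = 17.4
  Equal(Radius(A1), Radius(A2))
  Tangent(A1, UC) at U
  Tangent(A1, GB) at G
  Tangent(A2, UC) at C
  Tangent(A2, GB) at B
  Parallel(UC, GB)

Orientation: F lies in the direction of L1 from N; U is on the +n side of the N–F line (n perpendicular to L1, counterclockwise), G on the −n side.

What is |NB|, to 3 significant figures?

68.4

The slot axis is L1's direction at 65.1°, so u = (cos 65.1°, sin 65.1°) = (0.421, 0.907) and n = (−sin 65.1°, cos 65.1°) = (-0.907, 0.421). N is at the origin and F lies 66.2 along u from N, so F = 66.2·u = (27.9, 60.0). Tangency of A1 to both parallel lines with radius 17.4 puts U and G at N ± 17.4·n: U = (-15.8, 7.33), G = (15.8, -7.33). Equal radii place C and B the same way about F: C = F + 17.4·n = (12.1, 67.4), B = F − 17.4·n = (43.7, 52.7). Then |NB| = |B − N| = 68.4.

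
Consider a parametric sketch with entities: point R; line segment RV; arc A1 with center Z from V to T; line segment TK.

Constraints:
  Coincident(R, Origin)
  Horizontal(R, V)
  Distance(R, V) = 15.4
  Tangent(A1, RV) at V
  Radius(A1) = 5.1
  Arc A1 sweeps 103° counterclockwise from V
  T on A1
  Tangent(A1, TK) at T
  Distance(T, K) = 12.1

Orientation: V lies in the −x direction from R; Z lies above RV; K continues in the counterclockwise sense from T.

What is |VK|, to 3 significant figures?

18.2

R is at the origin; RV is horizontal with |RV| = 15.4 and V on the −x side, so V = (-15.4, 0.00). Tangency of A1 to RV means the radius ZV is perpendicular to RV, so Z = V + (0, 5.1) = (-15.4, 5.10). On A1, V sits at bearing -90° from Z; a 103° counterclockwise sweep puts T at bearing 13°, so T = Z + 5.1·(cos 13°, sin 13°) = (-10.4, 6.25). Since A1 is tangent to TK there, ZT ⟂ TK, so TK runs along (−sin 13°, cos 13°); with |TK| = 12.1, K = (-13.2, 18.0). Then |VK| = |K − V| = 18.2.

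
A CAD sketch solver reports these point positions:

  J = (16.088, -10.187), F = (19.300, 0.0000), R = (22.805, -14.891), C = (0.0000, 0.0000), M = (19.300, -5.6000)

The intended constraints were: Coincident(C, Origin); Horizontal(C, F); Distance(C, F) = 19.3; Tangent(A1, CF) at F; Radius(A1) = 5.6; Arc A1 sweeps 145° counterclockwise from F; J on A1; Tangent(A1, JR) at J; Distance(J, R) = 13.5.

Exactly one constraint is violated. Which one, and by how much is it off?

Distance(J, R) = 13.5 — off by 5.30.

C = (0.00, 0.00) ✓; C.y = 0.00, F.y = 0.00 ✓; |CF| = 19.30 ✓; ∠(MF, FC) = 90.00° ✓; |MF| = 5.600 ✓; bearing(M→J) − bearing(M→F) = 145.0° ✓; |MJ| = 5.600 ✓; ∠(MJ, JR) = 90.00° ✓; |JR| = 8.200 ✗.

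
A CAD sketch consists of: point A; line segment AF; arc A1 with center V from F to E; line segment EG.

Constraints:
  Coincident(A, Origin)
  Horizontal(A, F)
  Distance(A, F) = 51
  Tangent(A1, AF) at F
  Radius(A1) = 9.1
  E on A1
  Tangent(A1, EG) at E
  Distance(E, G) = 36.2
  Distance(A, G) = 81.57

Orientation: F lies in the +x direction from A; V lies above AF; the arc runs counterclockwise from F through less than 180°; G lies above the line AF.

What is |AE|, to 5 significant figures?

60.014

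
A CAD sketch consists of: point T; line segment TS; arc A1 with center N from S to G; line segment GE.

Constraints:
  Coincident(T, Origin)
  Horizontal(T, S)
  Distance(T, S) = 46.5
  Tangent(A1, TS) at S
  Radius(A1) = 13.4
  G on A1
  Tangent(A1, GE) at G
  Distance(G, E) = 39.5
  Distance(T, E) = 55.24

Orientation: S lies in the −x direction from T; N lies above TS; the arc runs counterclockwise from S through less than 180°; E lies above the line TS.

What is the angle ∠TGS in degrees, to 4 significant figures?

123.5°

Checks: |NG| = 13.40 ✓; ∠(NG, GE) = 90.00° ✓; |GE| = 39.50 ✓; |TE| = 55.24 ✓.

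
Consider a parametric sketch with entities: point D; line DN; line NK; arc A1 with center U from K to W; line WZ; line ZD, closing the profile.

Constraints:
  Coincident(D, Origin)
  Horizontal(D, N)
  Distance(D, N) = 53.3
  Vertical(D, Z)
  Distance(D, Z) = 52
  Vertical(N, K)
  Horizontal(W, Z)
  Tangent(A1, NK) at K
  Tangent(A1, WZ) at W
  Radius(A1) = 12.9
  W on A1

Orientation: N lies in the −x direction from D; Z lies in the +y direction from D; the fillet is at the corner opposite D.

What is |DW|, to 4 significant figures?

65.85

D is at the origin; D and N share the same y with |DN| = 53.3 and N on the −x side, so N = (-53.30, 0.000). DZ is vertical with |DZ| = 52.0 and Z on the +y side, so Z = (0.000, 52.00). The virtual corner opposite D is at (-53.30, 52.00). The tangent condition forces UK to be normal to NK and A1 meets WZ tangentially, so UW is at right angles to WZ, with radius 12.9, so the center U sits 12.9 in from both sides at U = (-40.40, 39.10). That places the tangent points at K = (-53.30, 39.10) on NK and W = (-40.40, 52.00) on WZ. Then |DW| = |W − D| = 65.85.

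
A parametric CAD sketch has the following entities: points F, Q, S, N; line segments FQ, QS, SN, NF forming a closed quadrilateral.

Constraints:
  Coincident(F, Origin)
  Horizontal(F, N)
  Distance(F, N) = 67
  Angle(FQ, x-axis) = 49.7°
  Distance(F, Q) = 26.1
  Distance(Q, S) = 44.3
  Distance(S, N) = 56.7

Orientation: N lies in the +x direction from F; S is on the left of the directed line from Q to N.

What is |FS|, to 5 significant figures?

70.393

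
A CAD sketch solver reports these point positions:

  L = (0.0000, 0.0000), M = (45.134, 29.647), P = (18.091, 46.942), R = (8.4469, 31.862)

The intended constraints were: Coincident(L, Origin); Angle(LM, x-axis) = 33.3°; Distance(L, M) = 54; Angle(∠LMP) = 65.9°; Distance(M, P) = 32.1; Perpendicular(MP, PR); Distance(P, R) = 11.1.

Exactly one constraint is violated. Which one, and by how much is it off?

Distance(P, R) = 11.1 — off by 6.80.

L = (0.00, 0.00) ✓; LM at 33.30° ✓; |LM| = 54.00 ✓; ∠LMP = 65.90° ✓; |MP| = 32.10 ✓; ∠(MP, PR) = 90.00° ✓; |PR| = 17.90 ✗.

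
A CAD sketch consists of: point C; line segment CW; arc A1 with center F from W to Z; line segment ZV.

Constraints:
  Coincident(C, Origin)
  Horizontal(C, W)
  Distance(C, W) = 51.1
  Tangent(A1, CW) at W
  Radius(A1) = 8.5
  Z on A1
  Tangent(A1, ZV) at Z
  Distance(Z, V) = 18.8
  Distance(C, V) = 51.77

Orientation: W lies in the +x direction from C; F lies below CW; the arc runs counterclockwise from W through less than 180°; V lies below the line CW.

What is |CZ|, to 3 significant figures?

43.6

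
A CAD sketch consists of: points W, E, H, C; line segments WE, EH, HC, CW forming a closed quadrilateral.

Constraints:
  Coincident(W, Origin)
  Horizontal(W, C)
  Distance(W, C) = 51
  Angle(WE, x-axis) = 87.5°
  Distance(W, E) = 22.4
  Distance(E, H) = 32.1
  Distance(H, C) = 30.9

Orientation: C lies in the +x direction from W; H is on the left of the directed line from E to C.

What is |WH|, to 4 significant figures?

41.42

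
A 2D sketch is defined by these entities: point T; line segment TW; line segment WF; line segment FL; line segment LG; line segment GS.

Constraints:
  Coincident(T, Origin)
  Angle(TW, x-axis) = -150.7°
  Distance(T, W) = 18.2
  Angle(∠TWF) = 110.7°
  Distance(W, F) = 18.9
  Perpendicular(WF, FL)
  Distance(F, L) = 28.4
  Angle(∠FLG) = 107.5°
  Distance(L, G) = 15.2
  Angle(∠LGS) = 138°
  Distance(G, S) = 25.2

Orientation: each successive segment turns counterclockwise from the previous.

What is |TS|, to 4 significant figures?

13.28

∠FLG = 107.5° gives LG at 81.10° from the x-axis; with |LG| = 15.2, G = (17.39, -8.330). ∠LGS = 138.0° gives GS at 123.1° from the x-axis; with |GS| = 25.2, S = (3.625, 12.78). Then |TS| = |S − T| = 13.28.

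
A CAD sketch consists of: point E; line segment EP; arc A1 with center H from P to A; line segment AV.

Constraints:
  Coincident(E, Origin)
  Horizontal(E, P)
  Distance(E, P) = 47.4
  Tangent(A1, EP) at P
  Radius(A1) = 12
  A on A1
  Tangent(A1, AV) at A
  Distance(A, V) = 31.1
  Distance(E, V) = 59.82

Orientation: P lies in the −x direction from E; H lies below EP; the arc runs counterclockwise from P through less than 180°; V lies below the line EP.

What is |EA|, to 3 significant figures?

60.3

E is at the origin; E and P share the same y with |EP| = 47.4 and P on the −x side, so P = (-47.4, 0.00). The tangent condition forces HP to be normal to EP, so H = P + (0, -12) = (-47.4, -12.0). Since HA ⟂ AV (tangency), |HV| = √(12.0² + 31.1²) = 33.3 regardless of where A sits on A1. So V lies on both circle(E, 59.82) and circle(H, 33.3); the below-EP intersection is V = (-40.0, -44.5). A is the foot of the tangent from V: A = (-57.4, -18.7).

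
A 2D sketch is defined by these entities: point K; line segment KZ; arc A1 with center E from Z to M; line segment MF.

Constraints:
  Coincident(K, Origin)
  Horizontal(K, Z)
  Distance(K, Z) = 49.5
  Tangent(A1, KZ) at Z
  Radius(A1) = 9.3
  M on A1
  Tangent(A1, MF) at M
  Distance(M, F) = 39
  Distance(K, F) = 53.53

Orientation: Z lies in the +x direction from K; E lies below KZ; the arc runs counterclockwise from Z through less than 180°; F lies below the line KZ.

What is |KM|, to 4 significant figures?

41.11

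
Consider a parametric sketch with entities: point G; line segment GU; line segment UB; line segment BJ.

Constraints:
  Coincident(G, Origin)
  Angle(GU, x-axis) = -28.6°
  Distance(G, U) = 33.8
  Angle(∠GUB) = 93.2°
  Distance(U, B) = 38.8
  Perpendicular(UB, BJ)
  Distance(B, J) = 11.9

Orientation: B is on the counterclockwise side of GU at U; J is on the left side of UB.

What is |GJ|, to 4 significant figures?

46.18

∠GUB = 93.2°, so UB runs at -28.6° + (180° − 93.2°) = 58.20° from the x-axis; with |UB| = 38.8, B = U + 38.8·(cos 58.20°, sin 58.20°) = (50.12, 16.80). UB ⟂ BJ; with |BJ| = 11.9 on the left of UB, J = B + 11.9·(-0.8499, 0.5270) = (40.01, 23.07). Then |GJ| = |J − G| = 46.18.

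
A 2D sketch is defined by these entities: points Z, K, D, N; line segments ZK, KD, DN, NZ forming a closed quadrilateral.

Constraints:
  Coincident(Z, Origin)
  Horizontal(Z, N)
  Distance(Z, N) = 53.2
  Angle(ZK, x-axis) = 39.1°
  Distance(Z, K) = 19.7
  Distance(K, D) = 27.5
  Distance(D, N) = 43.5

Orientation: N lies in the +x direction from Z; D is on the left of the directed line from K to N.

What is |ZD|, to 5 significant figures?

46.448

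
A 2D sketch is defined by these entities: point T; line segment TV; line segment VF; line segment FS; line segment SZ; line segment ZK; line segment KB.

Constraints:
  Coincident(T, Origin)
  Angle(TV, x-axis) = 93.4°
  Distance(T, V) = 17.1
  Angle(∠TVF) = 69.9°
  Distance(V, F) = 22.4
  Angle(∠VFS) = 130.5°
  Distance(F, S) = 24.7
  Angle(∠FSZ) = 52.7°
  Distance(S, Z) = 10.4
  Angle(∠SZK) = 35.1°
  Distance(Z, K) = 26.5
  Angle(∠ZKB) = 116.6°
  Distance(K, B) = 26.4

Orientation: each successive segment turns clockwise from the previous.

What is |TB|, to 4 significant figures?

66.91

∠SZK = 35.1° gives ZK at 21.60° from the x-axis; with |ZK| = 26.5, K = (44.94, 0.2167). ∠ZKB = 116.6° gives KB at -41.80° from the x-axis; with |KB| = 26.4, B = (64.62, -17.38). Then |TB| = |B − T| = 66.91.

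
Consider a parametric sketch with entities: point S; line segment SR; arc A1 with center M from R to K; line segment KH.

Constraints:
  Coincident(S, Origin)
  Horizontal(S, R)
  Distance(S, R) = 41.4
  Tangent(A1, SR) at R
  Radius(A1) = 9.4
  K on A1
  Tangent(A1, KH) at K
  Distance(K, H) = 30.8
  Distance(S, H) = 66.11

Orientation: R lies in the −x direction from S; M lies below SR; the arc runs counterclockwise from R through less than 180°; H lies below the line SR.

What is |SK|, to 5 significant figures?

51.513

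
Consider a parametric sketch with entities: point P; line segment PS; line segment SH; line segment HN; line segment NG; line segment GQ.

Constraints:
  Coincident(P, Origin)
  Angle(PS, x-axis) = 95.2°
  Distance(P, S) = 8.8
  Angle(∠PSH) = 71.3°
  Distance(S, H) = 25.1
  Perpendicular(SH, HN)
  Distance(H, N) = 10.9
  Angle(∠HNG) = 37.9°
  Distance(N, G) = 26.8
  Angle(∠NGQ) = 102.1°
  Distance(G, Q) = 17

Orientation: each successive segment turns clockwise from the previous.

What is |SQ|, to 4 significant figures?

30.40

∠HNG = 37.9° gives NG at 114.4° from the x-axis; with |NG| = 26.8, G = (9.993, 16.71). ∠NGQ = 102.1° gives GQ at 36.50° from the x-axis; with |GQ| = 17.0, Q = (23.66, 26.82). Then |SQ| = |Q − S| = 30.40.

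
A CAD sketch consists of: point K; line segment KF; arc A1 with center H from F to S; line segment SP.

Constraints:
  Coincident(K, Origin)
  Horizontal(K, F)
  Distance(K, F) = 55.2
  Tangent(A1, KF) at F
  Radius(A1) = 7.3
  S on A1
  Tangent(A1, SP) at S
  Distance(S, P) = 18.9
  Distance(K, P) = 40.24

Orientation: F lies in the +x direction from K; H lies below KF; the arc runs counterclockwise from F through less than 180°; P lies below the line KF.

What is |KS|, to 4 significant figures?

49.95

Checks: |HS| = 7.300 ✓; ∠(HS, SP) = 90.00° ✓; |SP| = 18.90 ✓; |KP| = 40.24 ✓.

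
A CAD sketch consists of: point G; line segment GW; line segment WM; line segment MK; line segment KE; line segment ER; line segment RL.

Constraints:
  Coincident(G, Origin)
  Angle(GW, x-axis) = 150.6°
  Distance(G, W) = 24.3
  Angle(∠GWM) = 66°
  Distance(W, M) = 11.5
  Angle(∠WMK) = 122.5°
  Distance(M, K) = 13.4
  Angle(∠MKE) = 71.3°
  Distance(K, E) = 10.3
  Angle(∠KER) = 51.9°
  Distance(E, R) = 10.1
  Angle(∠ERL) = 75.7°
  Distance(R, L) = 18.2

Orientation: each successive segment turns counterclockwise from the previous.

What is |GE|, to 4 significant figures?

8.524

∠WMK = 122.5° gives MK at -37.90° from the x-axis; with |MK| = 13.4, K = (-11.68, -7.751). ∠MKE = 71.3° gives KE at 70.80° from the x-axis; with |KE| = 10.3, E = (-8.292, 1.976). Then |GE| = |E − G| = 8.524.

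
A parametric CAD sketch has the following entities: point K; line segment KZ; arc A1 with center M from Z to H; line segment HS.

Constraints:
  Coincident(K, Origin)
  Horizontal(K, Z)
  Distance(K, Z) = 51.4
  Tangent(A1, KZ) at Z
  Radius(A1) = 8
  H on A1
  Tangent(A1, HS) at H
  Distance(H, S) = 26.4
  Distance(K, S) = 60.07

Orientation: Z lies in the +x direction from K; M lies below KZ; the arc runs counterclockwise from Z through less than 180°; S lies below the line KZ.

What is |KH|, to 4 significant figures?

44.57

Checks: K.y = 0.00, Z.y = 0.00 ✓; |MH| = 8.000 ✓; ∠(MH, HS) = 90.00° ✓; |HS| = 26.40 ✓; |KS| = 60.07 ✓.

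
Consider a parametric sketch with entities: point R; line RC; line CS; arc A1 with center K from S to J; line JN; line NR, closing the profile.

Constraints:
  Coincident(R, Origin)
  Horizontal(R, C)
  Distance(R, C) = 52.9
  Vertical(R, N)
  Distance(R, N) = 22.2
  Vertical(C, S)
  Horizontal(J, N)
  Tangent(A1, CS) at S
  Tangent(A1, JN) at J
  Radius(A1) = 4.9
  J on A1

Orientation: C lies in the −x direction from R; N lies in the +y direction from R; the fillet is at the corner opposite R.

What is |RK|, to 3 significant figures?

51.0

R and N share the same x with |RN| = 22.2 and N on the +y side, so N = (0.00, 22.2). The virtual corner opposite R is at (-52.9, 22.2). Tangency of A1 to CS means the radius KS is perpendicular to CS and the tangent condition forces KJ to be normal to JN, with radius 4.9, so the center K sits 4.9 in from both sides at K = (-48.0, 17.3). Then |RK| = |K − R| = 51.0.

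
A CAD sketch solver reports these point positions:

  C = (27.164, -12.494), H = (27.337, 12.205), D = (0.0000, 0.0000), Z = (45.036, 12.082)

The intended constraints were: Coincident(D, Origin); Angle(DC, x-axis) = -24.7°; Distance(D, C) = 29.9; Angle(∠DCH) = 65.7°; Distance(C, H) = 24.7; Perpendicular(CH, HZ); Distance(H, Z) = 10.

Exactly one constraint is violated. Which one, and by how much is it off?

Distance(H, Z) = 10 — off by 7.70.

D = (0.00, 0.00) ✓; DC at -24.70° ✓; |DC| = 29.90 ✓; ∠DCH = 65.70° ✓; |CH| = 24.70 ✓; ∠(CH, HZ) = 90.00° ✓; |HZ| = 17.70 ✗.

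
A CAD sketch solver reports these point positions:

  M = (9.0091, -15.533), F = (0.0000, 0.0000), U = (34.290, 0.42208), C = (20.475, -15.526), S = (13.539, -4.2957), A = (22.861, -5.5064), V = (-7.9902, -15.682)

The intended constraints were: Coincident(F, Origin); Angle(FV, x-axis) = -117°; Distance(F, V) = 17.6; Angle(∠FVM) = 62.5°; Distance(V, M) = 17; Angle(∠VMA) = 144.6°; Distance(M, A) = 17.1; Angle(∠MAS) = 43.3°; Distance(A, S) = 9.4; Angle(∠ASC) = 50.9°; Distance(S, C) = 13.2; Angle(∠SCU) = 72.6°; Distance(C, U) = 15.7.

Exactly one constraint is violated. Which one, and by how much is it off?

Distance(C, U) = 15.7 — off by 5.40.

F = (0.00, 0.00) ✓; FV at -117.0° ✓; |FV| = 17.60 ✓; ∠FVM = 62.50° ✓; |VM| = 17.00 ✓; ∠VMA = 144.6° ✓; |MA| = 17.10 ✓; ∠MAS = 43.30° ✓; |AS| = 9.400 ✓; ∠ASC = 50.90° ✓; |SC| = 13.20 ✓; ∠SCU = 72.60° ✓; |CU| = 21.10 ✗.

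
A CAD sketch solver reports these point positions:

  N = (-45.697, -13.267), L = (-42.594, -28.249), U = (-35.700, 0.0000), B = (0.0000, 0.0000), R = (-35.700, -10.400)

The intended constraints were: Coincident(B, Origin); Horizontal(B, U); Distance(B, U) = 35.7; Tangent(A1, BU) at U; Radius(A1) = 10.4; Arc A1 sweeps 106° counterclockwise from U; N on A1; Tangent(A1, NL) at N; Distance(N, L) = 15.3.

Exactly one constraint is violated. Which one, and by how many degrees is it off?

Tangent(A1, NL) at N — off by 4.30°.

B = (0.00, 0.00) ✓; B.y = 0.00, U.y = 0.00 ✓; |BU| = 35.70 ✓; ∠(RU, UB) = 90.00° ✓; |RU| = 10.40 ✓; bearing(R→N) − bearing(R→U) = 106.0° ✓; |RN| = 10.40 ✓; ∠(RN, NL) = 94.30° ✗; |NL| = 15.30 ✓.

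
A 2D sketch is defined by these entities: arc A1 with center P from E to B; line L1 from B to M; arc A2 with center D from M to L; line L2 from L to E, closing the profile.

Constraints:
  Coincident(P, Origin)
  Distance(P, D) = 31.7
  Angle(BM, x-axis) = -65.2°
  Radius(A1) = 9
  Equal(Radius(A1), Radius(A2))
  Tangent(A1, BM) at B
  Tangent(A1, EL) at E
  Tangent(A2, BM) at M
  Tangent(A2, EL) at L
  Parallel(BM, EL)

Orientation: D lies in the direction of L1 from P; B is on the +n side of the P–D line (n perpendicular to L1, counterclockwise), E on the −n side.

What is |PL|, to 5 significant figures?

32.953

The slot axis is L1's direction at -65.2°, so u = (cos -65.2°, sin -65.2°) = (0.41945, -0.90778) and n = (−sin -65.2°, cos -65.2°) = (0.90778, 0.41945). P is at the origin and D lies 31.7 along u from P, so D = 31.7·u = (13.297, -28.777). Tangency of A1 to both parallel lines with radius 9.0 puts B and E at P ± 9.0·n: B = (8.1700, 3.7751), E = (-8.1700, -3.7751). Equal radii place M and L the same way about D: M = D + 9.0·n = (21.467, -25.001), L = D − 9.0·n = (5.1266, -32.552). Then |PL| = |L − P| = 32.953.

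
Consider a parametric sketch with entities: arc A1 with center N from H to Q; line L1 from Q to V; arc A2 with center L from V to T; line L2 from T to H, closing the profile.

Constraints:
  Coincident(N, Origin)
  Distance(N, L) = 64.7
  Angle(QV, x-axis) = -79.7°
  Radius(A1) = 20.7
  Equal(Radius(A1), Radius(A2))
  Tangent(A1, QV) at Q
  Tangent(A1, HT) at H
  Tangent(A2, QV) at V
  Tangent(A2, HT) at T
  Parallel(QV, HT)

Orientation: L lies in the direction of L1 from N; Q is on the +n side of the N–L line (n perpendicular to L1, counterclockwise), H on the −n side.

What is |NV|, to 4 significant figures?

67.93

Tangency of A1 to both parallel lines with radius 20.7 puts Q and H at N ± 20.7·n: Q = (20.37, 3.701), H = (-20.37, -3.701). Equal radii place V and T the same way about L: V = L + 20.7·n = (31.93, -59.96), T = L − 20.7·n = (-8.798, -67.36). Then |NV| = |V − N| = 67.93.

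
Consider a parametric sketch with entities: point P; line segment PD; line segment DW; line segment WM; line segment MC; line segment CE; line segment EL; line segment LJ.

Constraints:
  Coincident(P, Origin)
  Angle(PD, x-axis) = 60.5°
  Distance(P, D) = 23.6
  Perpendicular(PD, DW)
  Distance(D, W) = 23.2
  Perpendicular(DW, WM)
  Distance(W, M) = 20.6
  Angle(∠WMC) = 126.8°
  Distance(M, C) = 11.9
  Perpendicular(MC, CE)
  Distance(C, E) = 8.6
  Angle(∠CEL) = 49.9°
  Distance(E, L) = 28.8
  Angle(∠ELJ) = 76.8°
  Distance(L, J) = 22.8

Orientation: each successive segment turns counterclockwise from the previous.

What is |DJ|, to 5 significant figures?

54.003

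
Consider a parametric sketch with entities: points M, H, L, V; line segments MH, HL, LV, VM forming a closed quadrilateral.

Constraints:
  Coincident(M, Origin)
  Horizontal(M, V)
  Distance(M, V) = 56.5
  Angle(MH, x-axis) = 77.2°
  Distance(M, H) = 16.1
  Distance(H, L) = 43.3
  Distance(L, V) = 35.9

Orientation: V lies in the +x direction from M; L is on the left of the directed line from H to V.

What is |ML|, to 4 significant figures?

54.49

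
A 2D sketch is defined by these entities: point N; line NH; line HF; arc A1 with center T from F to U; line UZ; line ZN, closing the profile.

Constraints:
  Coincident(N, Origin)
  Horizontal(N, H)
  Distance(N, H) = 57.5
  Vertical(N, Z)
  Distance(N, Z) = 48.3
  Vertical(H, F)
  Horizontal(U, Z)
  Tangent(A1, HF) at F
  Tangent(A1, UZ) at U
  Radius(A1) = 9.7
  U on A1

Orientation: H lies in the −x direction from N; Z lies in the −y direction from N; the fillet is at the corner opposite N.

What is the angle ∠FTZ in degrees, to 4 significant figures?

168.5°

The virtual corner opposite N is at (-57.50, -48.30). A1 meets HF tangentially, so TF is at right angles to HF and A1 meets UZ tangentially, so TU is at right angles to UZ, with radius 9.7, so the center T sits 9.7 in from both sides at T = (-47.80, -38.60). That places the tangent points at F = (-57.50, -38.60) on HF and U = (-47.80, -48.30) on UZ. Then cos ∠FTZ = TF·TZ / (|TF||TZ|), giving 168.5°.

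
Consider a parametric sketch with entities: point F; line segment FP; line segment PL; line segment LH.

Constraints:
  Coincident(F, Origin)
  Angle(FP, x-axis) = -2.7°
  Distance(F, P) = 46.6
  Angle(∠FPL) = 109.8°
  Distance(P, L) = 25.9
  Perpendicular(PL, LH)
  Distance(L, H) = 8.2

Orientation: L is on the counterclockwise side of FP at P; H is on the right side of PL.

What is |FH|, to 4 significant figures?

66.68

F is at the origin; FP runs at -2.7° with length 46.6, so P = 46.6·(cos -2.7°, sin -2.7°) = (46.55, -2.195). ∠FPL = 109.8°, so PL runs at -2.7° + (180° − 109.8°) = 67.50° from the x-axis; with |PL| = 25.9, L = P + 25.9·(cos 67.50°, sin 67.50°) = (56.46, 21.73). PL is perpendicular to LH; with |LH| = 8.2 on the right of PL, H = L + 8.2·(0.9239, -0.3827) = (64.04, 18.60). Then |FH| = |H − F| = 66.68.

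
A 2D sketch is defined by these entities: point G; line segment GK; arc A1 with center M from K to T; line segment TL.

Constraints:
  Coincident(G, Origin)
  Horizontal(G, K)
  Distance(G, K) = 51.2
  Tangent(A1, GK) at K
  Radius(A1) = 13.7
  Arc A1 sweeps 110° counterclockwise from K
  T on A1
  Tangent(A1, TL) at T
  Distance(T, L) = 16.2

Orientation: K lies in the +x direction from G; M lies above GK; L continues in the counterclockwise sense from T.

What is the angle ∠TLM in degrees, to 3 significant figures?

40.2°

On A1, K sits at bearing -90° from M; a 110° counterclockwise sweep puts T at bearing 20°, so T = M + 13.7·(cos 20°, sin 20°) = (64.1, 18.4). The tangent condition forces MT to be normal to TL, so TL runs along (−sin 20°, cos 20°); with |TL| = 16.2, L = (58.5, 33.6). Then cos ∠TLM = LT·LM / (|LT||LM|), giving 40.2°.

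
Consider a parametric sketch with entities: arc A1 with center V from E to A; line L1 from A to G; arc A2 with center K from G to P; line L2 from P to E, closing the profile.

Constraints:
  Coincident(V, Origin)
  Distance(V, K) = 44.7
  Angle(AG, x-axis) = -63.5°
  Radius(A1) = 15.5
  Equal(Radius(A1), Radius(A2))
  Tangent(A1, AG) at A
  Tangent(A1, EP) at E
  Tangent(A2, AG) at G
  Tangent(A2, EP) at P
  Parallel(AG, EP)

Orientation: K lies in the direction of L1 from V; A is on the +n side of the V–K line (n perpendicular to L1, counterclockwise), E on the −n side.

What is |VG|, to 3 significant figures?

47.3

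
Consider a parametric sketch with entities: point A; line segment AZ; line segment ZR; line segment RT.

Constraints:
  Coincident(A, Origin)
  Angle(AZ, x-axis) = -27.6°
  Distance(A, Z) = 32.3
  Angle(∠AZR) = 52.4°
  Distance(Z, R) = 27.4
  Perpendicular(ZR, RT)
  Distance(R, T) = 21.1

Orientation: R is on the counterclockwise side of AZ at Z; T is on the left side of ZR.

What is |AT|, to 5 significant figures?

8.9073

A is at the origin; AZ runs at -27.6° with length 32.3, so Z = 32.3·(cos -27.6°, sin -27.6°) = (28.624, -14.964). ∠AZR = 52.4°, so ZR runs at -27.6° + (180° − 52.4°) = 100.00° from the x-axis; with |ZR| = 27.4, R = Z + 27.4·(cos 100.00°, sin 100.00°) = (23.866, 12.019). The perpendicularity gives RT at right angles to ZR; with |RT| = 21.1 on the left of ZR, T = R + 21.1·(-0.98481, -0.17365) = (3.0870, 8.3553). Then |AT| = |T − A| = 8.9073.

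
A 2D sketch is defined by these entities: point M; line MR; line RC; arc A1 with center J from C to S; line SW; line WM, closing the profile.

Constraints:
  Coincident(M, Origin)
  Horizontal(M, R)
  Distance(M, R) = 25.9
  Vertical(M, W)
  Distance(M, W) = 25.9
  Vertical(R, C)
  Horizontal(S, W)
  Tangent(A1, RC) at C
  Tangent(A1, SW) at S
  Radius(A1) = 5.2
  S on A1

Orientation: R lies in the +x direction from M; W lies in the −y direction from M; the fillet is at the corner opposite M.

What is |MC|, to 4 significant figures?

33.16

The virtual corner opposite M is at (25.90, -25.90). The tangent condition forces JC to be normal to RC and the tangent condition forces JS to be normal to SW, with radius 5.2, so the center J sits 5.2 in from both sides at J = (20.70, -20.70). That places the tangent points at C = (25.90, -20.70) on RC and S = (20.70, -25.90) on SW. Then |MC| = |C − M| = 33.16.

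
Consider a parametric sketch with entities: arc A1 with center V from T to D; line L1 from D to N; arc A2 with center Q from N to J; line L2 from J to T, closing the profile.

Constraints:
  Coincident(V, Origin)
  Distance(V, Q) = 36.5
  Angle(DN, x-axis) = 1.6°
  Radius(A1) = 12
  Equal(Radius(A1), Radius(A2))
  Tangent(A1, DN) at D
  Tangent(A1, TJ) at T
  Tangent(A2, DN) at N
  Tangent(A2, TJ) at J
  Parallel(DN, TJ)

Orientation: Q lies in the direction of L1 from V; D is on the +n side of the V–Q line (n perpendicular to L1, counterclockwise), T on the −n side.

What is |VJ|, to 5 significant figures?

38.422

The slot axis is L1's direction at 1.6°, so u = (cos 1.6°, sin 1.6°) = (0.99961, 0.027922) and n = (−sin 1.6°, cos 1.6°) = (-0.027922, 0.99961). V is at the origin and Q lies 36.5 along u from V, so Q = 36.5·u = (36.486, 1.0191). Tangency of A1 to both parallel lines with radius 12.0 puts D and T at V ± 12.0·n: D = (-0.33506, 11.995), T = (0.33506, -11.995). Equal radii place N and J the same way about Q: N = Q + 12.0·n = (36.151, 13.014), J = Q − 12.0·n = (36.821, -10.976). Then |VJ| = |J − V| = 38.422.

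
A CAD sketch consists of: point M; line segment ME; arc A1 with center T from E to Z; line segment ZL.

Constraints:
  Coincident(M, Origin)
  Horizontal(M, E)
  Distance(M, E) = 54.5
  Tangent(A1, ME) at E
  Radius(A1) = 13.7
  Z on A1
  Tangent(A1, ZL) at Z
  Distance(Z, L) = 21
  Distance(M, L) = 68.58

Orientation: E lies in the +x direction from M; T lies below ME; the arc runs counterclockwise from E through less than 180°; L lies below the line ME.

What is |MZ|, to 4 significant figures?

48.99

M is at the origin; ME is horizontal with |ME| = 54.5 and E on the +x side, so E = (54.50, 0.000). The tangent condition forces TE to be normal to ME, so T = E + (0, -13.7) = (54.50, -13.70). Since TZ ⟂ ZL (tangency), |TL| = √(13.7² + 21.0²) = 25.07 regardless of where Z sits on A1. So L lies on both circle(M, 68.58) and circle(T, 25.07); the below-ME intersection is L = (56.63, -38.68). Z is the foot of the tangent from L: Z = (43.70, -22.13).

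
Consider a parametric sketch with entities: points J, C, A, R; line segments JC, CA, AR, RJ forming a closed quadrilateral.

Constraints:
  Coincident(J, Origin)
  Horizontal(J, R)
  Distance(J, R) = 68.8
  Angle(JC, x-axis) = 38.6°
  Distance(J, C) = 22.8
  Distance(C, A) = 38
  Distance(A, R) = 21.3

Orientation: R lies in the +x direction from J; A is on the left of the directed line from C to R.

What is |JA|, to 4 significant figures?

58.21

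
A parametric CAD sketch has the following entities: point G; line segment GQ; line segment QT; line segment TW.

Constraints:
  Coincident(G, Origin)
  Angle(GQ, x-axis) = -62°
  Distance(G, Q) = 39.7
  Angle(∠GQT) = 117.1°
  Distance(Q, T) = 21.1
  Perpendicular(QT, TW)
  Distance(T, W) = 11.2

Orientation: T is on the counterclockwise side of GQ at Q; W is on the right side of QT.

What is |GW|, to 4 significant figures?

60.84

G is at the origin; GQ runs at -62.0° with length 39.7, so Q = 39.7·(cos -62.0°, sin -62.0°) = (18.64, -35.05). ∠GQT = 117.1°, so QT runs at -62.0° + (180° − 117.1°) = 0.9000° from the x-axis; with |QT| = 21.1, T = Q + 21.1·(cos 0.9000°, sin 0.9000°) = (39.74, -34.72). QT is perpendicular to TW; with |TW| = 11.2 on the right of QT, W = T + 11.2·(0.01571, -0.9999) = (39.91, -45.92). Then |GW| = |W − G| = 60.84.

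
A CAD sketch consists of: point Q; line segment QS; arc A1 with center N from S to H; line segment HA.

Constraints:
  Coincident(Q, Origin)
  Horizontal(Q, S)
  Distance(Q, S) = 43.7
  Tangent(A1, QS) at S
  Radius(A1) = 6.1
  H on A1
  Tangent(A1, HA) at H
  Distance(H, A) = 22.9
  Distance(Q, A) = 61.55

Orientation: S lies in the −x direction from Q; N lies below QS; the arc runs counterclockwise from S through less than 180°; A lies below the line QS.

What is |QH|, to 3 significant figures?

49.8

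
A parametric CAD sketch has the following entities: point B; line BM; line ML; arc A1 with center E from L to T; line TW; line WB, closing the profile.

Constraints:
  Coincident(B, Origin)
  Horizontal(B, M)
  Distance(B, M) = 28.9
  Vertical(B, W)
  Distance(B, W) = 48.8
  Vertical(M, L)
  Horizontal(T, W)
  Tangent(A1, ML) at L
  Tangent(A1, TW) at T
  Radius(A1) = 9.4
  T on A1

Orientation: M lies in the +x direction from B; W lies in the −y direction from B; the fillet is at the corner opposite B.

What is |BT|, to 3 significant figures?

52.6

B is at the origin; B and M share the same y with |BM| = 28.9 and M on the +x side, so M = (28.9, 0.00). B and W share the same x with |BW| = 48.8 and W on the −y side, so W = (0.00, -48.8). The virtual corner opposite B is at (28.9, -48.8). A1 meets ML tangentially, so EL is at right angles to ML and A1 meets TW tangentially, so ET is at right angles to TW, with radius 9.4, so the center E sits 9.4 in from both sides at E = (19.5, -39.4). That places the tangent points at L = (28.9, -39.4) on ML and T = (19.5, -48.8) on TW. Then |BT| = |T − B| = 52.6.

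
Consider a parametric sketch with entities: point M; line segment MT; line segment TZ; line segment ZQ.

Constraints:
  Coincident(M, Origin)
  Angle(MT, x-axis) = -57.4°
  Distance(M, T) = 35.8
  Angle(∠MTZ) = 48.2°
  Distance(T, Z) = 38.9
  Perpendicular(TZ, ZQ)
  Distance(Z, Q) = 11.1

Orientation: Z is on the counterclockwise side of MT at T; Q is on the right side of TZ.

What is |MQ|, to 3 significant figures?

40.7

∠MTZ = 48.2°, so TZ runs at -57.4° + (180° − 48.2°) = 74.4° from the x-axis; with |TZ| = 38.9, Z = T + 38.9·(cos 74.4°, sin 74.4°) = (29.7, 7.31). TZ is perpendicular to ZQ; with |ZQ| = 11.1 on the right of TZ, Q = Z + 11.1·(0.963, -0.269) = (40.4, 4.32). Then |MQ| = |Q − M| = 40.7.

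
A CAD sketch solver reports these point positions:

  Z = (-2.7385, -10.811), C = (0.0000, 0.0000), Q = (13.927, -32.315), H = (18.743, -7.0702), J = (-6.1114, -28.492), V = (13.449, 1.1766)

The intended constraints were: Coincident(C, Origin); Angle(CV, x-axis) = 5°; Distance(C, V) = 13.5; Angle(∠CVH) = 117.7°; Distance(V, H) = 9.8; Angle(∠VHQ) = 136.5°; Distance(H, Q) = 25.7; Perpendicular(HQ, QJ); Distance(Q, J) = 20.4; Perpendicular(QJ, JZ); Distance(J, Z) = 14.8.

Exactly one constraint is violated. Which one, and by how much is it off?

Distance(J, Z) = 14.8 — off by 3.20.

C = (0.00, 0.00) ✓; CV at 5.000° ✓; |CV| = 13.50 ✓; ∠CVH = 117.7° ✓; |VH| = 9.800 ✓; ∠VHQ = 136.5° ✓; |HQ| = 25.70 ✓; ∠(HQ, QJ) = 90.00° ✓; |QJ| = 20.40 ✓; ∠(QJ, JZ) = 90.00° ✓; |JZ| = 18.00 ✗.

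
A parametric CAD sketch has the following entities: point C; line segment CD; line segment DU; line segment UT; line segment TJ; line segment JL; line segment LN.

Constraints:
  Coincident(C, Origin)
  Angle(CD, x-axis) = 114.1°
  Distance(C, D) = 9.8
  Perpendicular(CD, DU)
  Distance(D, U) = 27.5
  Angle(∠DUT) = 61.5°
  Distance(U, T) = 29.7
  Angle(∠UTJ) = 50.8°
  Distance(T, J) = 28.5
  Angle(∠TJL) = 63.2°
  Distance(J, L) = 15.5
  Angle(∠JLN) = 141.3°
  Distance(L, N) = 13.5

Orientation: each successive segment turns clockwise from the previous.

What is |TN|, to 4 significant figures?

21.51

∠TJL = 63.2° gives JL at 19.60° from the x-axis; with |JL| = 15.5, L = (12.79, 15.42). ∠JLN = 141.3° gives LN at -19.10° from the x-axis; with |LN| = 13.5, N = (25.54, 11.00). Then |TN| = |N − T| = 21.51.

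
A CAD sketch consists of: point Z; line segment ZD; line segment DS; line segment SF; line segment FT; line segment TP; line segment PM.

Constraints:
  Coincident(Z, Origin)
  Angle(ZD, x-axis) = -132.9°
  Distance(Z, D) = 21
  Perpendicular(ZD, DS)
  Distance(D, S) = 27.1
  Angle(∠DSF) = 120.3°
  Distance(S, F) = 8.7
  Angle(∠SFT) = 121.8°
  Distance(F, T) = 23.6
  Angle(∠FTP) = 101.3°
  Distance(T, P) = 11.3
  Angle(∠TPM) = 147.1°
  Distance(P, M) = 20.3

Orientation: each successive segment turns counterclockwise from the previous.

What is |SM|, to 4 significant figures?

32.17

∠FTP = 101.3° gives TP at 153.7° from the x-axis; with |TP| = 11.3, P = (9.863, -3.514). ∠TPM = 147.1° gives PM at -173.4° from the x-axis; with |PM| = 20.3, M = (-10.30, -5.847). Then |SM| = |M − S| = 32.17.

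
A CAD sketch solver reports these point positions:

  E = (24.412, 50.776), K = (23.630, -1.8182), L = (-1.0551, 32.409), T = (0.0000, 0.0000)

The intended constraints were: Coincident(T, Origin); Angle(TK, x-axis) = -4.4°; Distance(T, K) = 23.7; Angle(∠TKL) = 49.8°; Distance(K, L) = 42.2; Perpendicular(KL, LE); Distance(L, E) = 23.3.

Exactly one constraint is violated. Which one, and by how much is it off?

Distance(L, E) = 23.3 — off by 8.10.

T = (0.00, 0.00) ✓; TK at -4.400° ✓; |TK| = 23.70 ✓; ∠TKL = 49.80° ✓; |KL| = 42.20 ✓; ∠(KL, LE) = 90.00° ✓; |LE| = 31.40 ✗.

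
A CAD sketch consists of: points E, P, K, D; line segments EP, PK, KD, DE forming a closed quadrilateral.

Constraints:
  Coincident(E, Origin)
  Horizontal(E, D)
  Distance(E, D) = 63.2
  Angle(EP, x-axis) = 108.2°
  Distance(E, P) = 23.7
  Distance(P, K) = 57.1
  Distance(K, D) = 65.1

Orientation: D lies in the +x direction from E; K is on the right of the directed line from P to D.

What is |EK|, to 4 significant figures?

33.48

E is at the origin; E and D share the same y with |ED| = 63.2 and D in +x, so D = (63.2, 0). EP runs at 108.2° with |EP| = 23.7, so P = (-7.402, 22.51). K is determined by |PK| = 57.1 and |KD| = 65.1 together: it lies at the intersection of circle(P, 57.1) and circle(D, 65.1). With |PD| = 74.11, the foot of the radical line on PD is 30.46 from P and the perpendicular offset is √(57.1² − 30.46²) = 48.30. Taking the right-of-PD solution: K = (6.941, -32.75).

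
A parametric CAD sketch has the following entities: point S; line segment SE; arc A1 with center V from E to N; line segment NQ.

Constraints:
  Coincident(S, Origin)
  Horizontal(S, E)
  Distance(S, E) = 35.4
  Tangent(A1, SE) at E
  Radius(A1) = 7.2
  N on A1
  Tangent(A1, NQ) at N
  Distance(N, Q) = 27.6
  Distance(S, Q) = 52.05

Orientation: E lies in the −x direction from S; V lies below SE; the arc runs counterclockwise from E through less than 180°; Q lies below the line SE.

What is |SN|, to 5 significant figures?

43.321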